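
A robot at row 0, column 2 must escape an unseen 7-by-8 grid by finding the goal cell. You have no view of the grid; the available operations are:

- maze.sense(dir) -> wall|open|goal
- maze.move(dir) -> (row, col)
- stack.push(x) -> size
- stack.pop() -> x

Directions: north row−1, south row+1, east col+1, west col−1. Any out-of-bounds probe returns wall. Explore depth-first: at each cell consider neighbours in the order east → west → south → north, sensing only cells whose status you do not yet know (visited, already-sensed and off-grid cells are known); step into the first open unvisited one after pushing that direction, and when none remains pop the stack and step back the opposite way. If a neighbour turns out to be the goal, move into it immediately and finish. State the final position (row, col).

Calling maze.sense passing dir→east, and see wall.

Calling maze.sense passing dir→west, and observe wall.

I use maze.sense passing dir→south, : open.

I call stack.push passing x→south, and get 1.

I try maze.move passing dir→south, → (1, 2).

I try maze.sense passing dir→east, — result: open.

Now I run stack.push passing x→east, giving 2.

Next I call maze.move passing dir→east, and get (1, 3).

Next I call maze.sense passing dir→east, — result: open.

Invoking stack.push passing x→east, and get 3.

I try maze.move passing dir→east, — result: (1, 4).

Invoking maze.sense passing dir→east, which returns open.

Using stack.push passing x→east, : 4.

I try maze.move passing dir→east, yielding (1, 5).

Then maze.sense passing dir→east, — result: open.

I call stack.push passing x→east, yielding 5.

Calling maze.move passing dir→east, yielding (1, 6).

Calling maze.sense passing dir→east, : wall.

Using maze.sense passing dir→south, which returns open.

I use stack.push passing x→south, and get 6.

I invoke maze.move passing dir→south, — result: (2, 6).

Invoking maze.sense passing dir→east, yielding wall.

Invoking maze.sense passing dir→west, giving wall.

I try maze.sense passing dir→south, → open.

Invoking stack.push passing x→south, yielding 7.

I use maze.move passing dir→south, — result: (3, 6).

Then maze.sense passing dir→east, — result: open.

Calling stack.push passing x→east, and see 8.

Using maze.move passing dir→east, which returns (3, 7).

I try maze.sense passing dir→south, and see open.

I try stack.push passing x→south, → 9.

I try maze.move passing dir→south, and get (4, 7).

I invoke maze.sense passing dir→west, and see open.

Calling stack.push passing x→west, and see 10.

Invoking maze.move passing dir→west, giving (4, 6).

I call maze.sense passing dir→west, → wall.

I invoke maze.sense passing dir→south, : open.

I use stack.push passing x→south, which returns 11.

Now I run maze.move passing dir→south, and get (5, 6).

Now I run maze.sense passing dir→east, giving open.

I use stack.push passing x→east, and see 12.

Invoking maze.move passing dir→east, and observe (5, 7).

I try maze.sense passing dir→south, and see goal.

Using maze.move passing dir→south, which returns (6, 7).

Answer: (6, 7)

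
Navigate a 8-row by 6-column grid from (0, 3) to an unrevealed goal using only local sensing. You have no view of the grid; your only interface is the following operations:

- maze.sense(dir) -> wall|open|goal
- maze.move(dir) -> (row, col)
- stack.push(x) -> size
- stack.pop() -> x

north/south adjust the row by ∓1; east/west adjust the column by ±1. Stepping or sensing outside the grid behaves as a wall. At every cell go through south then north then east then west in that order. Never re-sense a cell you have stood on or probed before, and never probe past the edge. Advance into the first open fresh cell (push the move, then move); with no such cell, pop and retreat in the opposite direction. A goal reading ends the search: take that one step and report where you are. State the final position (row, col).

>>> sense south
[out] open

>>> push south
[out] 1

>>> move south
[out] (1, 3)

>>> sense south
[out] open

>>> push south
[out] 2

>>> move south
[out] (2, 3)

>>> sense south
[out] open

>>> push south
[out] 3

>>> move south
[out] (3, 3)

>>> sense south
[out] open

>>> push south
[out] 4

>>> move south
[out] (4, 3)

>>> sense south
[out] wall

>>> sense east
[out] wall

>>> sense west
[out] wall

>>> pop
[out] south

>>> move north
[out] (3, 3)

>>> sense east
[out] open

>>> push east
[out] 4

>>> move east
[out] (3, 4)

>>> sense north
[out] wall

>>> sense east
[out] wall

>>> pop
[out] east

>>> move west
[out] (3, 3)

>>> sense west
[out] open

>>> push west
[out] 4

>>> move west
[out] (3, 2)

>>> sense north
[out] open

>>> push north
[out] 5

>>> move north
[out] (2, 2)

>>> sense north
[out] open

>>> push north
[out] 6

>>> move north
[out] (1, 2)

>>> sense north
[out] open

>>> push north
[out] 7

>>> move north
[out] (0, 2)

>>> sense west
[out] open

>>> push west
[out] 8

>>> move west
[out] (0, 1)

>>> sense south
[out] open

>>> push south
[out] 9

>>> move south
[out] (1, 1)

>>> sense south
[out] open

>>> push south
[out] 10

>>> move south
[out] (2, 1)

>>> sense south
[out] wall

>>> sense west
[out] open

>>> push west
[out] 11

>>> move west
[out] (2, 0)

>>> sense south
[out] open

>>> push south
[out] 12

>>> move south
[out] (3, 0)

>>> sense south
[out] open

>>> push south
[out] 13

>>> move south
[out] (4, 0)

>>> sense south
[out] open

>>> push south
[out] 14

>>> move south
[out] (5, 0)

>>> sense south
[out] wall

>>> sense east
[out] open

>>> push east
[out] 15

>>> move east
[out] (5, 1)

>>> sense south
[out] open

>>> push south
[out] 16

>>> move south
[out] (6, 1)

>>> sense south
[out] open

>>> push south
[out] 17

>>> move south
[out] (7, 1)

>>> sense east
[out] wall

>>> sense west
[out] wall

>>> pop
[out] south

>>> move north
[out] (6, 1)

>>> sense east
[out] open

>>> push east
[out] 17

>>> move east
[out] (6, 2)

>>> sense north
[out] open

>>> push north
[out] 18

>>> move north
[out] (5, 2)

>>> pop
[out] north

>>> move south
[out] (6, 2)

>>> sense east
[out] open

>>> push east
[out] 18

>>> move east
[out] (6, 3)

>>> sense south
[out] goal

>>> move south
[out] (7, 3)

Answer: (7, 3)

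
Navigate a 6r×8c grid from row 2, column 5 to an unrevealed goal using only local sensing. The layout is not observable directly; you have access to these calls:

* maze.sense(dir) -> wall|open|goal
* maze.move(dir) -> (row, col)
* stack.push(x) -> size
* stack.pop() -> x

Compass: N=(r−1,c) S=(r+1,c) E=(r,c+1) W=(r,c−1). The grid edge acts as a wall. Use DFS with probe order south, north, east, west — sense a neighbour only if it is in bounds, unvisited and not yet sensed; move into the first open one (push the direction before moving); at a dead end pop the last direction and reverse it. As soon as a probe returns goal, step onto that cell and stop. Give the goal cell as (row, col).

Calling sense on south, giving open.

I run push on south, which returns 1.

I try move on south, and observe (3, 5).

I invoke sense on south, → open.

Calling push on south, and get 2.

Now I run move on south, and get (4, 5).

Using sense on south, : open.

Calling push on south, : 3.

Now I run move on south, yielding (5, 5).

I invoke sense on east, yielding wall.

Next I call sense on west, — result: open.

I call push on west, which returns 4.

Invoking move on west, giving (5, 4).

I call sense on north, : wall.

I run sense on west, → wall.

I run pop(), and observe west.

Using move on east, which returns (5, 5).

Invoking pop(), which returns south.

I invoke move on north, yielding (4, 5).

Then sense on east, which returns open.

Using push on east, and see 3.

I run move on east, yielding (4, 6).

Next I call sense on north, → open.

I call push on north, yielding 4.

Calling move on north, and observe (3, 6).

Next I call sense on north, : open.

I invoke push on north, and see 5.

Next I call move on north, and observe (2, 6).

I use sense on north, — result: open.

Next I call push on north, and observe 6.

Invoking move on north, : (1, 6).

Calling sense on north, — result: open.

Using push on north, — result: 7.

Next I call move on north, : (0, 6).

I invoke sense on east, and see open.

Calling push on east, which returns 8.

I try move on east, — result: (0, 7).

Next I call sense on south, yielding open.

I invoke push on south, and see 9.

I use move on south, and see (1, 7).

I call sense on south, and observe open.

I use push on south, — result: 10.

Next I call move on south, which returns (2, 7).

I try sense on south, → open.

I invoke push on south, — result: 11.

I call move on south, yielding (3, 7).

Next I call sense on south, and observe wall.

Then pop, yielding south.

Using move on north, giving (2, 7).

Calling pop(), giving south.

I run move on north, : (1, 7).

Calling pop, → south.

Now I run move on north, — result: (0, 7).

Now I run pop, which returns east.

Now I run move on west, — result: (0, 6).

I run sense on west, which returns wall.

Calling pop(), which returns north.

Invoking move on south, : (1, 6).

Now I run sense on west, giving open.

Calling push on west, and see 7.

Now I run move on west, : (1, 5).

Invoking sense on west, : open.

I invoke push on west, and see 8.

Invoking move on west, and get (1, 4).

I use sense on south, giving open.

I run push on south, and observe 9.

Invoking move on south, which returns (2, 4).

I call sense on south, which returns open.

I call push on south, and get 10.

Now I run move on south, → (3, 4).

Next I call sense on west, : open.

I call push on west, : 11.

Calling move on west, — result: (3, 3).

I invoke sense on south, which returns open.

Next I call push on south, which returns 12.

Next I call move on south, and get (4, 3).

Invoking sense on west, which returns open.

I invoke push on west, which returns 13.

I invoke move on west, : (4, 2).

Then sense on south, yielding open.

Now I run push on south, and get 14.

Then move on south, yielding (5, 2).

I try sense on west, which returns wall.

Now I run pop, : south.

Then move on north, → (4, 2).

I run sense on north, and observe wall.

Using sense on west, and see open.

Using push on west, which returns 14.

I run move on west, yielding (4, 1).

I run sense on north, and see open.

I use push on north, yielding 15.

Calling move on north, and see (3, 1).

I call sense on north, and observe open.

Then push on north, yielding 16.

I invoke move on north, → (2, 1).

Invoking sense on north, giving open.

I try push on north, which returns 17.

I use move on north, which returns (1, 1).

Calling sense on north, which returns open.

Using push on north, : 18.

I try move on north, and observe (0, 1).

Now I run sense on east, and get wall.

I try sense on west, — result: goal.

I try move on west, — result: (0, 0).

Answer: (0, 0)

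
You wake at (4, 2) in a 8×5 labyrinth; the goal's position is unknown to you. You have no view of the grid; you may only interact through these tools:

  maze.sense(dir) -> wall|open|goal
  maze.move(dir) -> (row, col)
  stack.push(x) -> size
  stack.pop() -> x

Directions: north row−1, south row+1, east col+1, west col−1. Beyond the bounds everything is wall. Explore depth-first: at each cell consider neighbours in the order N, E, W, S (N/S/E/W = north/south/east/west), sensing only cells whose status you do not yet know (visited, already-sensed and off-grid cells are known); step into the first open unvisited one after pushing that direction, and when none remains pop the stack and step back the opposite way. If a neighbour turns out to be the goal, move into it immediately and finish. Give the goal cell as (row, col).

Invoking maze.sense on north, — result: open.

I invoke stack.push on north, and observe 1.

I invoke maze.move on north, : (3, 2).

Now I run maze.sense on north, giving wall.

Then maze.sense on east, — result: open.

Next I call stack.push on east, and see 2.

Invoking maze.move on east, and see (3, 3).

I use maze.sense on north, yielding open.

I try stack.push on north, — result: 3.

Then maze.move on north, which returns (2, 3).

I run maze.sense on north, and see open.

I run stack.push on north, yielding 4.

Now I run maze.move on north, and see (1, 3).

I call maze.sense on north, and observe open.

Calling stack.push on north, yielding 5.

I try maze.move on north, and get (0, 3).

I invoke maze.sense on east, and get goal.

Now I run maze.move on east, → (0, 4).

Answer: (0, 4)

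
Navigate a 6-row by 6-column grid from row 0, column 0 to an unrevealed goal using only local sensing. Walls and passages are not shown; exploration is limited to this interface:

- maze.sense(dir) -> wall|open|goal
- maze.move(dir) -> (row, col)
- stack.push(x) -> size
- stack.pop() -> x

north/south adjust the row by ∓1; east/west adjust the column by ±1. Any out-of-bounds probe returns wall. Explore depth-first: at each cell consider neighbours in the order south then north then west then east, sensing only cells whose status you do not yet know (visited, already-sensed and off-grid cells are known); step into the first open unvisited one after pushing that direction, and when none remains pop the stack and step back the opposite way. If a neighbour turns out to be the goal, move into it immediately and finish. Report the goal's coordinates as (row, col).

! maze.sense(dir=south) == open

! stack.push(x=south) == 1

! maze.move(dir=south) == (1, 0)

! maze.sense(dir=south) == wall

! maze.sense(dir=east) == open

! stack.push(x=east) == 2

! maze.move(dir=east) == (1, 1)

! maze.sense(dir=south) == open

! stack.push(x=south) == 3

! maze.move(dir=south) == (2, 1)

! maze.sense(dir=south) == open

! stack.push(x=south) == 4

! maze.move(dir=south) == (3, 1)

! maze.sense(dir=south) == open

! stack.push(x=south) == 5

! maze.move(dir=south) == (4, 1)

! maze.sense(dir=south) == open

! stack.push(x=south) == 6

! maze.move(dir=south) == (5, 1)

! maze.sense(dir=west) == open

! stack.push(x=west) == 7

! maze.move(dir=west) == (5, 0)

! maze.sense(dir=north) == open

! stack.push(x=north) == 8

! maze.move(dir=north) == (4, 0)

! maze.sense(dir=north) == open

! stack.push(x=north) == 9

! maze.move(dir=north) == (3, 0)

! stack.pop() == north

! maze.move(dir=south) == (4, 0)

! stack.pop() == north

! maze.move(dir=south) == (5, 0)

! stack.pop() == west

! maze.move(dir=east) == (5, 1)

! maze.sense(dir=east) == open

! stack.push(x=east) == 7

! maze.move(dir=east) == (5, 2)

! maze.sense(dir=north) == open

! stack.push(x=north) == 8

! maze.move(dir=north) == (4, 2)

! maze.sense(dir=north) == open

! stack.push(x=north) == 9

! maze.move(dir=north) == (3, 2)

! maze.sense(dir=north) == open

! stack.push(x=north) == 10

! maze.move(dir=north) == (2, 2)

! maze.sense(dir=north) == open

! stack.push(x=north) == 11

! maze.move(dir=north) == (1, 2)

! maze.sense(dir=north) == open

! stack.push(x=north) == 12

! maze.move(dir=north) == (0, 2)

! maze.sense(dir=west) == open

! stack.push(x=west) == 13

! maze.move(dir=west) == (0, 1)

! stack.pop() == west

! maze.move(dir=east) == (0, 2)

! maze.sense(dir=east) == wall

! stack.pop() == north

! maze.move(dir=south) == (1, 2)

! maze.sense(dir=east) == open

! stack.push(x=east) == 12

! maze.move(dir=east) == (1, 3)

! maze.sense(dir=south) == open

! stack.push(x=south) == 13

! maze.move(dir=south) == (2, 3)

! maze.sense(dir=south) == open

! stack.push(x=south) == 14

! maze.move(dir=south) == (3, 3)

! maze.sense(dir=south) == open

! stack.push(x=south) == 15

! maze.move(dir=south) == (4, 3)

! maze.sense(dir=south) == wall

! maze.sense(dir=east) == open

! stack.push(x=east) == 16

! maze.move(dir=east) == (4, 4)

! maze.sense(dir=south) == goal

! maze.move(dir=south) == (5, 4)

Answer: (5, 4)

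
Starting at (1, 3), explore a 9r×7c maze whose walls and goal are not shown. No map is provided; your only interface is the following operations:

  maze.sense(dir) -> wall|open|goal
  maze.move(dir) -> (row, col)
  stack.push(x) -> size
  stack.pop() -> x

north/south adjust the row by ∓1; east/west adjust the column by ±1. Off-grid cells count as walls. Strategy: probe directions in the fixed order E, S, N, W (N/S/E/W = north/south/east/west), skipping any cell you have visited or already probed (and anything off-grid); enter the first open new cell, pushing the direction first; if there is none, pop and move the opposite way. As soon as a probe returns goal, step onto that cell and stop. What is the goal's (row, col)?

I invoke sense on east, and observe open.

Then push on east, : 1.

Invoking move on east, — result: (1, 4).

Calling sense on east, → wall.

I invoke sense on south, yielding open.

I use push on south, and see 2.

Now I run move on south, and see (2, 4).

Then sense on east, → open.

Invoking push on east, and see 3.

Calling move on east, yielding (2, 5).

I run sense on east, and observe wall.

Using sense on south, and see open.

I invoke push on south, and observe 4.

Invoking move on south, and observe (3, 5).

Then sense on east, giving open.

Calling push on east, which returns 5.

Calling move on east, : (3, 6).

I run sense on south, → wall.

Calling pop(), which returns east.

I run move on west, and see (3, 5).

Then sense on south, and see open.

Then push on south, and observe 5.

Next I call move on south, and get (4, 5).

Using sense on south, which returns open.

I call push on south, and observe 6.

I try move on south, and observe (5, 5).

I run sense on east, — result: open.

I invoke push on east, and get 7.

I invoke move on east, and see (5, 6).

Invoking sense on south, yielding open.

I call push on south, giving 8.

Next I call move on south, yielding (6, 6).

I try sense on south, and observe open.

Now I run push on south, — result: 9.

Using move on south, → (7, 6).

Invoking sense on south, which returns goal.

I run move on south, and see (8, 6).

Answer: (8, 6)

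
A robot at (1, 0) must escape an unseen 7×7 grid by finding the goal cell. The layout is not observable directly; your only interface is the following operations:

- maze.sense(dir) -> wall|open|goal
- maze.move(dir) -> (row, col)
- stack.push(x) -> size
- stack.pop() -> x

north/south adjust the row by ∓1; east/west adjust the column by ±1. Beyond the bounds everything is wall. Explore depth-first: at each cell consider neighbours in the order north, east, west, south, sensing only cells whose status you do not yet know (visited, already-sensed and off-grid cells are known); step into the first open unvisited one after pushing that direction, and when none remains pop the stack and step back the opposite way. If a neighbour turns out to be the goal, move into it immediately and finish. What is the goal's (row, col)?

;; 1. maze.sense(north) ~> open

;; 2. stack.push(north) ~> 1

;; 3. maze.move(north) ~> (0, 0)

;; 4. maze.sense(east) ~> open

;; 5. stack.push(east) ~> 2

;; 6. maze.move(east) ~> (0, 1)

;; 7. maze.sense(east) ~> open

;; 8. stack.push(east) ~> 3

;; 9. maze.move(east) ~> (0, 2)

;; 10. maze.sense(east) ~> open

;; 11. stack.push(east) ~> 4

;; 12. maze.move(east) ~> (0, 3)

;; 13. maze.sense(east) ~> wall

;; 14. maze.sense(south) ~> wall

;; 15. stack.pop() ~> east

;; 16. maze.move(west) ~> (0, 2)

;; 17. maze.sense(south) ~> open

;; 18. stack.push(south) ~> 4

;; 19. maze.move(south) ~> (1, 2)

;; 20. maze.sense(west) ~> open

;; 21. stack.push(west) ~> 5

;; 22. maze.move(west) ~> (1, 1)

;; 23. maze.sense(south) ~> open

;; 24. stack.push(south) ~> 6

;; 25. maze.move(south) ~> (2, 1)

;; 26. maze.sense(east) ~> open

;; 27. stack.push(east) ~> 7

;; 28. maze.move(east) ~> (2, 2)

;; 29. maze.sense(east) ~> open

;; 30. stack.push(east) ~> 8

;; 31. maze.move(east) ~> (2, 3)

;; 32. maze.sense(east) ~> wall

;; 33. maze.sense(south) ~> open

;; 34. stack.push(south) ~> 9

;; 35. maze.move(south) ~> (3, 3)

;; 36. maze.sense(east) ~> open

;; 37. stack.push(east) ~> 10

;; 38. maze.move(east) ~> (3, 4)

;; 39. maze.sense(east) ~> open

;; 40. stack.push(east) ~> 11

;; 41. maze.move(east) ~> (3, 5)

;; 42. maze.sense(north) ~> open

;; 43. stack.push(north) ~> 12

;; 44. maze.move(north) ~> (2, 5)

;; 45. maze.sense(north) ~> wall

;; 46. maze.sense(east) ~> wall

;; 47. stack.pop() ~> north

;; 48. maze.move(south) ~> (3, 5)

;; 49. maze.sense(east) ~> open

;; 50. stack.push(east) ~> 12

;; 51. maze.move(east) ~> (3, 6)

;; 52. maze.sense(south) ~> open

;; 53. stack.push(south) ~> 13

;; 54. maze.move(south) ~> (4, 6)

;; 55. maze.sense(west) ~> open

;; 56. stack.push(west) ~> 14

;; 57. maze.move(west) ~> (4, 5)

;; 58. maze.sense(west) ~> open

;; 59. stack.push(west) ~> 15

;; 60. maze.move(west) ~> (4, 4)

;; 61. maze.sense(west) ~> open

;; 62. stack.push(west) ~> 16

;; 63. maze.move(west) ~> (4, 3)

;; 64. maze.sense(west) ~> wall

;; 65. maze.sense(south) ~> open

;; 66. stack.push(south) ~> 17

;; 67. maze.move(south) ~> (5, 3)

;; 68. maze.sense(east) ~> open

;; 69. stack.push(east) ~> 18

;; 70. maze.move(east) ~> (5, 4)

;; 71. maze.sense(east) ~> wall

;; 72. maze.sense(south) ~> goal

;; 73. maze.move(south) ~> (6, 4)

Answer: (6, 4)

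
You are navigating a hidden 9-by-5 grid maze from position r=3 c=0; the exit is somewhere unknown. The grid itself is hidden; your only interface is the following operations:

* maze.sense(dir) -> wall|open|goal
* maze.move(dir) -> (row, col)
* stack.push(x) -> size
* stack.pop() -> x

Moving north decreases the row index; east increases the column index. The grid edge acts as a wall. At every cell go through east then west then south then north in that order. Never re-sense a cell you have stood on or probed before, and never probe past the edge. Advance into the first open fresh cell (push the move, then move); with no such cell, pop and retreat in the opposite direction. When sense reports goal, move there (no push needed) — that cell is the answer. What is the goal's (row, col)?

-- maze.sense(dir: east) => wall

-- maze.sense(dir: south) => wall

-- maze.sense(dir: north) => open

-- stack.push(x: north) => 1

-- maze.move(dir: north) => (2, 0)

-- maze.sense(dir: east) => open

-- stack.push(x: east) => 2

-- maze.move(dir: east) => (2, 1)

-- maze.sense(dir: east) => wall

-- maze.sense(dir: north) => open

-- stack.push(x: north) => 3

-- maze.move(dir: north) => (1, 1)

-- maze.sense(dir: east) => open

-- stack.push(x: east) => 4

-- maze.move(dir: east) => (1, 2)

-- maze.sense(dir: east) => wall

-- maze.sense(dir: north) => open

-- stack.push(x: north) => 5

-- maze.move(dir: north) => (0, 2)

-- maze.sense(dir: east) => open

-- stack.push(x: east) => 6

-- maze.move(dir: east) => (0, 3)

-- maze.sense(dir: east) => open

-- stack.push(x: east) => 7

-- maze.move(dir: east) => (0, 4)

-- maze.sense(dir: south) => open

-- stack.push(x: south) => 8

-- maze.move(dir: south) => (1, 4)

-- maze.sense(dir: south) => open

-- stack.push(x: south) => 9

-- maze.move(dir: south) => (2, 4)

-- maze.sense(dir: west) => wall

-- maze.sense(dir: south) => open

-- stack.push(x: south) => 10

-- maze.move(dir: south) => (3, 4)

-- maze.sense(dir: west) => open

-- stack.push(x: west) => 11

-- maze.move(dir: west) => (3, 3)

-- maze.sense(dir: west) => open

-- stack.push(x: west) => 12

-- maze.move(dir: west) => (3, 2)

-- maze.sense(dir: south) => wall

-- stack.pop() => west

-- maze.move(dir: east) => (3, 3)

-- maze.sense(dir: south) => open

-- stack.push(x: south) => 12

-- maze.move(dir: south) => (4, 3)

-- maze.sense(dir: east) => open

-- stack.push(x: east) => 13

-- maze.move(dir: east) => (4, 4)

-- maze.sense(dir: south) => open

-- stack.push(x: south) => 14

-- maze.move(dir: south) => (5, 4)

-- maze.sense(dir: west) => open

-- stack.push(x: west) => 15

-- maze.move(dir: west) => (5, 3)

-- maze.sense(dir: west) => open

-- stack.push(x: west) => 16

-- maze.move(dir: west) => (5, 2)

-- maze.sense(dir: west) => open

-- stack.push(x: west) => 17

-- maze.move(dir: west) => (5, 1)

-- maze.sense(dir: west) => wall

-- maze.sense(dir: south) => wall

-- maze.sense(dir: north) => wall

-- stack.pop() => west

-- maze.move(dir: east) => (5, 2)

-- maze.sense(dir: south) => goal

-- maze.move(dir: south) => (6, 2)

Answer: (6, 2)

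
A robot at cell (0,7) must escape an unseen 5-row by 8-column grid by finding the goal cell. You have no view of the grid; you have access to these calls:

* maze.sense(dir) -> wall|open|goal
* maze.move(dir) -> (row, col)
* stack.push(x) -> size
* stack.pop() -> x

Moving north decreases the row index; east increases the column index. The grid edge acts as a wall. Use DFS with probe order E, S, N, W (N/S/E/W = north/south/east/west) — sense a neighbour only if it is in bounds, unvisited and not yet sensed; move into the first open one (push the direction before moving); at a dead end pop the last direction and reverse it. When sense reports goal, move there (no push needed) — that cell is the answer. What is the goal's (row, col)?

>> sense(dir=south)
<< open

>> push(x=south)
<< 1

>> move(dir=south)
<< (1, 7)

>> sense(dir=south)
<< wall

>> sense(dir=west)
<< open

>> push(x=west)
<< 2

>> move(dir=west)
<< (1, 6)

>> sense(dir=south)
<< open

>> push(x=south)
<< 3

>> move(dir=south)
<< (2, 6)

>> sense(dir=south)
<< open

>> push(x=south)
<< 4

>> move(dir=south)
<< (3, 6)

>> sense(dir=east)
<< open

>> push(x=east)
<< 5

>> move(dir=east)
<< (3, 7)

>> sense(dir=south)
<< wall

>> pop()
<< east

>> move(dir=west)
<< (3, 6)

>> sense(dir=south)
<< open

>> push(x=south)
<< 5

>> move(dir=south)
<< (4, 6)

>> sense(dir=west)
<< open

>> push(x=west)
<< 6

>> move(dir=west)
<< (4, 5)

>> sense(dir=north)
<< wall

>> sense(dir=west)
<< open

>> push(x=west)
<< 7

>> move(dir=west)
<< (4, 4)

>> sense(dir=north)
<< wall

>> sense(dir=west)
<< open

>> push(x=west)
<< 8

>> move(dir=west)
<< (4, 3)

>> sense(dir=north)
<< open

>> push(x=north)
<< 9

>> move(dir=north)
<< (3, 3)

>> sense(dir=north)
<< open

>> push(x=north)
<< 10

>> move(dir=north)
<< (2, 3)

>> sense(dir=east)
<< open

>> push(x=east)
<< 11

>> move(dir=east)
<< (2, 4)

>> sense(dir=east)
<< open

>> push(x=east)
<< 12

>> move(dir=east)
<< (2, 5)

>> sense(dir=north)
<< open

>> push(x=north)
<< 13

>> move(dir=north)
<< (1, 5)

>> sense(dir=north)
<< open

>> push(x=north)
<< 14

>> move(dir=north)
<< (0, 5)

>> sense(dir=east)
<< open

>> push(x=east)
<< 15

>> move(dir=east)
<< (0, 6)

>> pop()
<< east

>> move(dir=west)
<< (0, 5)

>> sense(dir=west)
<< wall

>> pop()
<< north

>> move(dir=south)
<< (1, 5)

>> sense(dir=west)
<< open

>> push(x=west)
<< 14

>> move(dir=west)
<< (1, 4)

>> sense(dir=west)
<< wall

>> pop()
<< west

>> move(dir=east)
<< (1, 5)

>> pop()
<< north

>> move(dir=south)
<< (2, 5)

>> pop()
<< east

>> move(dir=west)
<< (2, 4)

>> pop()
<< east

>> move(dir=west)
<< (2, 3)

>> sense(dir=west)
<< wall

>> pop()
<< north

>> move(dir=south)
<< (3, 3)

>> sense(dir=west)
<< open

>> push(x=west)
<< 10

>> move(dir=west)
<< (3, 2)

>> sense(dir=south)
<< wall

>> sense(dir=west)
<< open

>> push(x=west)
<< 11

>> move(dir=west)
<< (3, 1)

>> sense(dir=south)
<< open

>> push(x=south)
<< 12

>> move(dir=south)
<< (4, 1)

>> sense(dir=west)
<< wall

>> pop()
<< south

>> move(dir=north)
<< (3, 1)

>> sense(dir=north)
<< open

>> push(x=north)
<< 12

>> move(dir=north)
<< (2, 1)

>> sense(dir=north)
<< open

>> push(x=north)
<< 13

>> move(dir=north)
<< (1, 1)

>> sense(dir=east)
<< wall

>> sense(dir=north)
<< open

>> push(x=north)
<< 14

>> move(dir=north)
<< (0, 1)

>> sense(dir=east)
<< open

>> push(x=east)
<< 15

>> move(dir=east)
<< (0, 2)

>> sense(dir=east)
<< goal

>> move(dir=east)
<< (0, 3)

Answer: (0, 3)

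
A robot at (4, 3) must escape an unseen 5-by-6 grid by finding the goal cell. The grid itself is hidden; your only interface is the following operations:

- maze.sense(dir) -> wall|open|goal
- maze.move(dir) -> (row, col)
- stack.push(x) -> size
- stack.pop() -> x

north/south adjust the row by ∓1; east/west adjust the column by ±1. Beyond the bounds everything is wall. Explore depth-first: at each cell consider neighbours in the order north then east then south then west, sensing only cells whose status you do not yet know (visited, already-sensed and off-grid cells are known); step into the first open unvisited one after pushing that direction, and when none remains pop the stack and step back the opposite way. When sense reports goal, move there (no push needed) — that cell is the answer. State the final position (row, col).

// maze.sense(north) => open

// stack.push(north) => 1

// maze.move(north) => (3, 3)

// maze.sense(north) => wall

// maze.sense(east) => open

// stack.push(east) => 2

// maze.move(east) => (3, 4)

// maze.sense(north) => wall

// maze.sense(east) => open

// stack.push(east) => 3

// maze.move(east) => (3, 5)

// maze.sense(north) => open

// stack.push(north) => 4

// maze.move(north) => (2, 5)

// maze.sense(north) => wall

// stack.pop() => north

// maze.move(south) => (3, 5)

// maze.sense(south) => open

// stack.push(south) => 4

// maze.move(south) => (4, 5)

// maze.sense(west) => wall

// stack.pop() => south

// maze.move(north) => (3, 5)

// stack.pop() => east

// maze.move(west) => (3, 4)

// stack.pop() => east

// maze.move(west) => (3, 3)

// maze.sense(west) => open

// stack.push(west) => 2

// maze.move(west) => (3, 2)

// maze.sense(north) => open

// stack.push(north) => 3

// maze.move(north) => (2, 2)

// maze.sense(north) => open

// stack.push(north) => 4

// maze.move(north) => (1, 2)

// maze.sense(north) => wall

// maze.sense(east) => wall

// maze.sense(west) => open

// stack.push(west) => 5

// maze.move(west) => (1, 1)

// maze.sense(north) => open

// stack.push(north) => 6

// maze.move(north) => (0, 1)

// maze.sense(west) => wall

// stack.pop() => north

// maze.move(south) => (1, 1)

// maze.sense(south) => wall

// maze.sense(west) => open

// stack.push(west) => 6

// maze.move(west) => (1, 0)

// maze.sense(south) => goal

// maze.move(south) => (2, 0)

Answer: (2, 0)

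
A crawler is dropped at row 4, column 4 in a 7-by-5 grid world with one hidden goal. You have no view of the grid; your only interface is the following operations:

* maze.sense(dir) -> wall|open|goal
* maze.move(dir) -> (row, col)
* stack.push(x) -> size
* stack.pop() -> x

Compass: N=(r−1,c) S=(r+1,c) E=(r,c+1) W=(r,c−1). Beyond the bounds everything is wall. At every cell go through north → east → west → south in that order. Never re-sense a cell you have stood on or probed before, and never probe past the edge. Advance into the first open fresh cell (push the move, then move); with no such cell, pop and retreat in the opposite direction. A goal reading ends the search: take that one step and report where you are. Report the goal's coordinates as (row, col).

==> sense(dir→north)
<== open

==> push(x→north)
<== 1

==> move(dir→north)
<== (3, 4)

==> sense(dir→north)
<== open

==> push(x→north)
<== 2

==> move(dir→north)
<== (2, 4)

==> sense(dir→north)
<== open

==> push(x→north)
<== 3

==> move(dir→north)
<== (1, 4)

==> sense(dir→north)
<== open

==> push(x→north)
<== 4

==> move(dir→north)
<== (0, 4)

==> sense(dir→west)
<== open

==> push(x→west)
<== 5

==> move(dir→west)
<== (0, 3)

==> sense(dir→west)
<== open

==> push(x→west)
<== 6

==> move(dir→west)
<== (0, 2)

==> sense(dir→west)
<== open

==> push(x→west)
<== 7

==> move(dir→west)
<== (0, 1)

==> sense(dir→west)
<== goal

==> move(dir→west)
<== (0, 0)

Answer: (0, 0)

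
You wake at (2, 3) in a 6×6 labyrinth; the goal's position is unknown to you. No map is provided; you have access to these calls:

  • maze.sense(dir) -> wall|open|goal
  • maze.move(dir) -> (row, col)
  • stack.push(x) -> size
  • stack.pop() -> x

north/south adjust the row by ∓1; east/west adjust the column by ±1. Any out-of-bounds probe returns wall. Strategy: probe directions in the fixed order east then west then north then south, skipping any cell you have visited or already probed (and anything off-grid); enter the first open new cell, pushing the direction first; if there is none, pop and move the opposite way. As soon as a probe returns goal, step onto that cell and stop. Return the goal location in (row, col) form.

;; 1. sense(dir→east) : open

;; 2. push(x→east) : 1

;; 3. move(dir→east) : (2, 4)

;; 4. sense(dir→east) : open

;; 5. push(x→east) : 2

;; 6. move(dir→east) : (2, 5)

;; 7. sense(dir→north) : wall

;; 8. sense(dir→south) : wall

;; 9. pop() : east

;; 10. move(dir→west) : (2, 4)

;; 11. sense(dir→north) : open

;; 12. push(x→north) : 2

;; 13. move(dir→north) : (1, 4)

;; 14. sense(dir→west) : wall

;; 15. sense(dir→north) : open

;; 16. push(x→north) : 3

;; 17. move(dir→north) : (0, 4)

;; 18. sense(dir→east) : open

;; 19. push(x→east) : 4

;; 20. move(dir→east) : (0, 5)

;; 21. pop() : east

;; 22. move(dir→west) : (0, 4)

;; 23. sense(dir→west) : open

;; 24. push(x→west) : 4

;; 25. move(dir→west) : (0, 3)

;; 26. sense(dir→west) : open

;; 27. push(x→west) : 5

;; 28. move(dir→west) : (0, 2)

;; 29. sense(dir→west) : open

;; 30. push(x→west) : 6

;; 31. move(dir→west) : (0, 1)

;; 32. sense(dir→west) : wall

;; 33. sense(dir→south) : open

;; 34. push(x→south) : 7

;; 35. move(dir→south) : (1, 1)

;; 36. sense(dir→east) : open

;; 37. push(x→east) : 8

;; 38. move(dir→east) : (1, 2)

;; 39. sense(dir→south) : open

;; 40. push(x→south) : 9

;; 41. move(dir→south) : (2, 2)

;; 42. sense(dir→west) : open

;; 43. push(x→west) : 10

;; 44. move(dir→west) : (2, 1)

;; 45. sense(dir→west) : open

;; 46. push(x→west) : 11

;; 47. move(dir→west) : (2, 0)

;; 48. sense(dir→north) : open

;; 49. push(x→north) : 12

;; 50. move(dir→north) : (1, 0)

;; 51. pop() : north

;; 52. move(dir→south) : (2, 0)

;; 53. sense(dir→south) : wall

;; 54. pop() : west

;; 55. move(dir→east) : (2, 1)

;; 56. sense(dir→south) : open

;; 57. push(x→south) : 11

;; 58. move(dir→south) : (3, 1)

;; 59. sense(dir→east) : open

;; 60. push(x→east) : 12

;; 61. move(dir→east) : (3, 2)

;; 62. sense(dir→east) : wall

;; 63. sense(dir→south) : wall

;; 64. pop() : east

;; 65. move(dir→west) : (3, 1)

;; 66. sense(dir→south) : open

;; 67. push(x→south) : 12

;; 68. move(dir→south) : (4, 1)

;; 69. sense(dir→west) : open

;; 70. push(x→west) : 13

;; 71. move(dir→west) : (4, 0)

;; 72. sense(dir→south) : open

;; 73. push(x→south) : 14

;; 74. move(dir→south) : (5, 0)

;; 75. sense(dir→east) : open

;; 76. push(x→east) : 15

;; 77. move(dir→east) : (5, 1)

;; 78. sense(dir→east) : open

;; 79. push(x→east) : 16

;; 80. move(dir→east) : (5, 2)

;; 81. sense(dir→east) : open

;; 82. push(x→east) : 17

;; 83. move(dir→east) : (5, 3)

;; 84. sense(dir→east) : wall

;; 85. sense(dir→north) : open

;; 86. push(x→north) : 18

;; 87. move(dir→north) : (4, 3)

;; 88. sense(dir→east) : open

;; 89. push(x→east) : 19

;; 90. move(dir→east) : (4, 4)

;; 91. sense(dir→east) : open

;; 92. push(x→east) : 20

;; 93. move(dir→east) : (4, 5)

;; 94. sense(dir→south) : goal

;; 95. move(dir→south) : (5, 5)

Answer: (5, 5)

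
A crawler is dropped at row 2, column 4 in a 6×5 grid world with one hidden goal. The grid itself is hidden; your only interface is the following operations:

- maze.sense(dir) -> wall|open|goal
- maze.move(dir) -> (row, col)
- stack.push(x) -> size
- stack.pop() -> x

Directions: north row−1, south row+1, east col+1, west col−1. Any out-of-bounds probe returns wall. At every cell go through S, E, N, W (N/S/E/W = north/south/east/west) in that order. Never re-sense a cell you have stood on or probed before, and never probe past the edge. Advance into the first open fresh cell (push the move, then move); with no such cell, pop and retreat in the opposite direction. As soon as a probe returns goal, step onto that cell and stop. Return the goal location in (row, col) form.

I call maze.sense passing dir=south, which returns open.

Calling stack.push passing x=south, : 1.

Next I call maze.move passing dir=south, which returns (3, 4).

I try maze.sense passing dir=south, and see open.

I invoke stack.push passing x=south, yielding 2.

I use maze.move passing dir=south, and see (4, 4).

I use maze.sense passing dir=south, which returns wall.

Then maze.sense passing dir=west, giving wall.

I call stack.pop(), giving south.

I run maze.move passing dir=north, : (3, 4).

I invoke maze.sense passing dir=west, and see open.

I use stack.push passing x=west, and get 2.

Now I run maze.move passing dir=west, → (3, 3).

I run maze.sense passing dir=north, giving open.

Then stack.push passing x=north, — result: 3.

Now I run maze.move passing dir=north, — result: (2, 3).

I use maze.sense passing dir=north, → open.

Using stack.push passing x=north, and get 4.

I use maze.move passing dir=north, giving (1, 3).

Now I run maze.sense passing dir=east, → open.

Using stack.push passing x=east, → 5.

Calling maze.move passing dir=east, yielding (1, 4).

I invoke maze.sense passing dir=north, and get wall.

Using stack.pop(), : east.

I use maze.move passing dir=west, and observe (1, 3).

Calling maze.sense passing dir=north, : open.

Using stack.push passing x=north, which returns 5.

I run maze.move passing dir=north, yielding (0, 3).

Calling maze.sense passing dir=west, and observe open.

Now I run stack.push passing x=west, — result: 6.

I run maze.move passing dir=west, and observe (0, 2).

Then maze.sense passing dir=south, giving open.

I call stack.push passing x=south, : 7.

I use maze.move passing dir=south, : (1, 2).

I call maze.sense passing dir=south, — result: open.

I try stack.push passing x=south, and observe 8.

I invoke maze.move passing dir=south, : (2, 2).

I call maze.sense passing dir=south, — result: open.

I run stack.push passing x=south, → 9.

I use maze.move passing dir=south, giving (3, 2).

Invoking maze.sense passing dir=south, : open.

Now I run stack.push passing x=south, : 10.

Next I call maze.move passing dir=south, and observe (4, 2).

I try maze.sense passing dir=south, which returns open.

Invoking stack.push passing x=south, → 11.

I try maze.move passing dir=south, — result: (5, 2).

Then maze.sense passing dir=east, which returns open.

I invoke stack.push passing x=east, and observe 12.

Next I call maze.move passing dir=east, : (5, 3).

Now I run stack.pop, yielding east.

Then maze.move passing dir=west, yielding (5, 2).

Calling maze.sense passing dir=west, — result: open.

I try stack.push passing x=west, — result: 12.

Invoking maze.move passing dir=west, and observe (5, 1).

I invoke maze.sense passing dir=north, and observe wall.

I call maze.sense passing dir=west, which returns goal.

I try maze.move passing dir=west, and observe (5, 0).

Answer: (5, 0)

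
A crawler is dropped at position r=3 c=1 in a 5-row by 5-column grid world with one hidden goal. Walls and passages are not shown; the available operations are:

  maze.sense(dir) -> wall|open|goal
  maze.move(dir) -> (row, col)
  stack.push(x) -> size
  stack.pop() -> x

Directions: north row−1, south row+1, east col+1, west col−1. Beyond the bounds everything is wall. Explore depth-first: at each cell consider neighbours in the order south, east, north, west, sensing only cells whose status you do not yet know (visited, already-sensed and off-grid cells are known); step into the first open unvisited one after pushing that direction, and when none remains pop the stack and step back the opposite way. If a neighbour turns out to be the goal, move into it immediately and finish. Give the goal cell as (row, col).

Then maze.sense with dir=south, and see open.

I use stack.push with x=south, and see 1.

I run maze.move with dir=south, and see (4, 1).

I invoke maze.sense with dir=east, giving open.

I use stack.push with x=east, which returns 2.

Then maze.move with dir=east, → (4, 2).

I invoke maze.sense with dir=east, giving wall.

Using maze.sense with dir=north, yielding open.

I call stack.push with x=north, and see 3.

I invoke maze.move with dir=north, yielding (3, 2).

I try maze.sense with dir=east, : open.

Invoking stack.push with x=east, yielding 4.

Using maze.move with dir=east, and see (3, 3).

I invoke maze.sense with dir=east, and get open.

I invoke stack.push with x=east, which returns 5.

Next I call maze.move with dir=east, and get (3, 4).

Then maze.sense with dir=south, : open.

I invoke stack.push with x=south, yielding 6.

Calling maze.move with dir=south, and see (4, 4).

Then stack.pop, and see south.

I invoke maze.move with dir=north, — result: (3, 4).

I invoke maze.sense with dir=north, and observe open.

Calling stack.push with x=north, which returns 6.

I run maze.move with dir=north, → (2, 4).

Using maze.sense with dir=north, — result: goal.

Using maze.move with dir=north, and get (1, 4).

Answer: (1, 4)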